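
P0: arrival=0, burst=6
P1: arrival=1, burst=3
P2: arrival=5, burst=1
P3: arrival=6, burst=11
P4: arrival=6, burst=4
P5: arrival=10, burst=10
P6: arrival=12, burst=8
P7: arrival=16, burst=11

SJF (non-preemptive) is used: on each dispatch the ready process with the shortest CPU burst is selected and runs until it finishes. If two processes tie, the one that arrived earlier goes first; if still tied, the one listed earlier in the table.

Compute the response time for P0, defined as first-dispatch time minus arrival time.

0

Timeline: | P0 0-6 | P2 6-7 | P1 7-10 | P4 10-14 | P6 14-22 | P5 22-32 | P3 32-43 | P7 43-54 |
Completion: P0=6  P1=10  P2=7  P3=43  P4=14  P5=32  P6=22  P7=54
Turnaround (C−A): P0=6  P1=9  P2=2  P3=37  P4=8  P5=22  P6=10  P7=38
Response(P0) = first start − arrival = 0 − 0 = 0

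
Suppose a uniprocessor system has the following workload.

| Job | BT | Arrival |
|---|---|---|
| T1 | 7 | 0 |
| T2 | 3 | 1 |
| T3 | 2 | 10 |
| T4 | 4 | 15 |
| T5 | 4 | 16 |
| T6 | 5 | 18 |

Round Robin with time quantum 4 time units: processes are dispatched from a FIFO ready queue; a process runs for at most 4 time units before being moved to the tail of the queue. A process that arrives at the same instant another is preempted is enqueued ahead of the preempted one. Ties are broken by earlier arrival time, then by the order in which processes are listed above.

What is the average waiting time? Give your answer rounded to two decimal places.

2.33

Timeline: | T1 0-4 | T2 4-7 | T1 7-10 | T3 10-12 | idle 12-15 | T4 15-19 | T5 19-23 | T6 23-28 |
Completion: T1=10  T2=7  T3=12  T4=19  T5=23  T6=28
Turnaround (C−A): T1=10  T2=6  T3=2  T4=4  T5=7  T6=10
Waiting times: T1=3, T2=3, T3=0, T4=0, T5=3, T6=5
Average waiting = (3+3+0+0+3+5) / 6 = 14/6 = 2.33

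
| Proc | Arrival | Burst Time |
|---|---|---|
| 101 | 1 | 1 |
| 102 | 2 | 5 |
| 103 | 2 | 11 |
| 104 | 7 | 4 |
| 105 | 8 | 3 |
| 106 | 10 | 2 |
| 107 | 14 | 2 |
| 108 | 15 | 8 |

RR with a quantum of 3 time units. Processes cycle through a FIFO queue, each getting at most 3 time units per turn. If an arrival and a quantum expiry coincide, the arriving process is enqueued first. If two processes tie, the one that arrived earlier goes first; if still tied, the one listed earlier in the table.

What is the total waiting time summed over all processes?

Timeline: | idle 0-1 | 101 1-2 | 102 2-5 | 103 5-8 | 102 8-10 | 104 10-13 | 105 13-16 | 103 16-19 | 106 19-21 | 104 21-22 | 107 22-24 | 108 24-27 | 103 27-30 | 108 30-33 | 103 33-35 | 108 35-37 |
Completion: 101=2  102=10  103=35  104=22  105=16  106=21  107=24  108=37
Waiting = turnaround − burst: 101=0, 102=3, 103=22, 104=11, 105=5, 106=9, 107=8, 108=14
Total waiting = 0 + 3 + 22 + 11 + 5 + 9 + 8 + 14 = 72

72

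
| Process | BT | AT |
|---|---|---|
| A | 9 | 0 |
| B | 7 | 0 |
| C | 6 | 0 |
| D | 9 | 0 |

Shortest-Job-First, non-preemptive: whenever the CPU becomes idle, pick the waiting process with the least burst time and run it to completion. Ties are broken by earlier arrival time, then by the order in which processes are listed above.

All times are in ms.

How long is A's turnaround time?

Gantt: | C 0-6 | B 6-13 | A 13-22 | D 22-31 |
Completion: A=22  B=13  C=6  D=31
Turnaround (C−A): A=22  B=13  C=6  D=31
Turnaround(A) = completion − arrival = 22 − 0 = 22

22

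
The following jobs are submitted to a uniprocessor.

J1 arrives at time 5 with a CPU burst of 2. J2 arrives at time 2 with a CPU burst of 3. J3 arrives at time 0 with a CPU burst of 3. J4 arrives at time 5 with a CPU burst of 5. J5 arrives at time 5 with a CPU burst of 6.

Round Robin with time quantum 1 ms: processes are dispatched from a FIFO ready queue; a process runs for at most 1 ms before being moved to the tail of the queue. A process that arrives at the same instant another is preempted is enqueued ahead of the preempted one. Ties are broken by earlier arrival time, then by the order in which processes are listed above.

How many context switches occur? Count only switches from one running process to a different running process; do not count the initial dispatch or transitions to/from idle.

Schedule: | J3 0-2 | J2 2-3 | J3 3-4 | J2 4-5 | J1 5-6 | J4 6-7 | J5 7-8 | J2 8-9 | J1 9-10 | J4 10-11 | J5 11-12 | J4 12-13 | J5 13-14 | J4 14-15 | J5 15-16 | J4 16-17 | J5 17-19 |
Completion: J1=10  J2=9  J3=4  J4=17  J5=19
Turnaround (C−A): J1=5  J2=7  J3=4  J4=12  J5=14

16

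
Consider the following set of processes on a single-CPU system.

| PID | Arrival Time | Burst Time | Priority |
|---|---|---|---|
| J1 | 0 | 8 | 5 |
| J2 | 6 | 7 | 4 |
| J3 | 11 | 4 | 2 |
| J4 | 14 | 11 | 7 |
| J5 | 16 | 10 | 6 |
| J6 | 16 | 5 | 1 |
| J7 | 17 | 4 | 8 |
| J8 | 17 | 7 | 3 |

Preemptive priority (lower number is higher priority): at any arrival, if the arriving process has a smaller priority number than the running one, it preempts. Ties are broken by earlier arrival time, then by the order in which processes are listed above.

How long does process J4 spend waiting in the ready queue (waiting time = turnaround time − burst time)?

27

Gantt: | J1 0-6 | J2 6-11 | J3 11-15 | J2 15-16 | J6 16-21 | J8 21-28 | J2 28-29 | J1 29-31 | J5 31-41 | J4 41-52 | J7 52-56 |
Completion: J1=31  J2=29  J3=15  J4=52  J5=41  J6=21  J7=56  J8=28
Turnaround (C−A): J1=31  J2=23  J3=4  J4=38  J5=25  J6=5  J7=39  J8=11
Waiting(J4) = turnaround − burst = 38 − 11 = 27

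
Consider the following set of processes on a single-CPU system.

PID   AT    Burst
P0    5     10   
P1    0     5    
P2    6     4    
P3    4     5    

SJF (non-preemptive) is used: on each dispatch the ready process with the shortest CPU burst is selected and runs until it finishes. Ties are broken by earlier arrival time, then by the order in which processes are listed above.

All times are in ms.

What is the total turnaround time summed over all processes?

38

Gantt: | P1 0-5 | P3 5-10 | P2 10-14 | P0 14-24 |
Completion: P0=24  P1=5  P2=14  P3=10
Turnaround (C−A): P0=19  P1=5  P2=8  P3=6
Turnaround = completion − arrival: P0=19, P1=5, P2=8, P3=6
Total turnaround = 19 + 5 + 8 + 6 = 38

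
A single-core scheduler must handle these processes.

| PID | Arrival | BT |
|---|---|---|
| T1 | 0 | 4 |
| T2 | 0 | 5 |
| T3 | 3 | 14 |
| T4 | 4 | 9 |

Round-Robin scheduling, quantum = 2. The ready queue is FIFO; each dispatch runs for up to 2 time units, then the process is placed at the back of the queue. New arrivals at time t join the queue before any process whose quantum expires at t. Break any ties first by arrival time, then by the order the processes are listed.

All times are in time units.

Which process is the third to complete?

T4

Schedule: | T1 0-2 | T2 2-4 | T1 4-6 | T3 6-8 | T4 8-10 | T2 10-12 | T3 12-14 | T4 14-16 | T2 16-17 | T3 17-19 | T4 19-21 | T3 21-23 | T4 23-25 | T3 25-27 | T4 27-28 | T3 28-32 |
Completion: T1=6  T2=17  T3=32  T4=28
Finish order: T1 → T2 → T4 → T3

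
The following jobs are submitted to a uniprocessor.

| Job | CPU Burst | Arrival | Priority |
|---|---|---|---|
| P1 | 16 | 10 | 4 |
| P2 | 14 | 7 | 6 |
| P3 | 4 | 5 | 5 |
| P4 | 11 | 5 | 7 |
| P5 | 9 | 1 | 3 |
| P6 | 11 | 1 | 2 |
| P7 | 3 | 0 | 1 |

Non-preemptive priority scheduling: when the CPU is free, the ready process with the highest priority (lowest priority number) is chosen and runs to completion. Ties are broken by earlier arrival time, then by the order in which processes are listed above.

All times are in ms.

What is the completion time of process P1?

39

Timeline: | P7 0-3 | P6 3-14 | P5 14-23 | P1 23-39 | P3 39-43 | P2 43-57 | P4 57-68 |
Completion: P1=39  P2=57  P3=43  P4=68  P5=23  P6=14  P7=3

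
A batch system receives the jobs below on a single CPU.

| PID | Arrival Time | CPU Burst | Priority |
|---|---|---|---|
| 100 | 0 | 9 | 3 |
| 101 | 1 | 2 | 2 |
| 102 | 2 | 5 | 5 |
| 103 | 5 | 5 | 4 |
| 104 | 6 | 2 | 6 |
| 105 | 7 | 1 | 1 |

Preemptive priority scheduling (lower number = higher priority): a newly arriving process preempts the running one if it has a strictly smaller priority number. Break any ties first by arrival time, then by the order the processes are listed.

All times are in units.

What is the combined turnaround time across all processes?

Timeline: | 100 0-1 | 101 1-3 | 100 3-7 | 105 7-8 | 100 8-12 | 103 12-17 | 102 17-22 | 104 22-24 |
Completion: 100=12  101=3  102=22  103=17  104=24  105=8
Turnaround = completion − arrival: 100=12, 101=2, 102=20, 103=12, 104=18, 105=1
Total turnaround = 12 + 2 + 20 + 12 + 18 + 1 = 65

65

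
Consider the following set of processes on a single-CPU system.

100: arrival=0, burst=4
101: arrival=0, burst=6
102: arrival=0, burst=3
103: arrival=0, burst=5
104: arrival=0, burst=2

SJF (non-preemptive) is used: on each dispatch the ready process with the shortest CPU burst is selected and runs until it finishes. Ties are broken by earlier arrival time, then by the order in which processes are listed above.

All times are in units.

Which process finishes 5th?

101

Schedule: | 104 0-2 | 102 2-5 | 100 5-9 | 103 9-14 | 101 14-20 |
Completion: 100=9  101=20  102=5  103=14  104=2
Turnaround (C−A): 100=9  101=20  102=5  103=14  104=2
Finish order: 104 → 102 → 100 → 103 → 101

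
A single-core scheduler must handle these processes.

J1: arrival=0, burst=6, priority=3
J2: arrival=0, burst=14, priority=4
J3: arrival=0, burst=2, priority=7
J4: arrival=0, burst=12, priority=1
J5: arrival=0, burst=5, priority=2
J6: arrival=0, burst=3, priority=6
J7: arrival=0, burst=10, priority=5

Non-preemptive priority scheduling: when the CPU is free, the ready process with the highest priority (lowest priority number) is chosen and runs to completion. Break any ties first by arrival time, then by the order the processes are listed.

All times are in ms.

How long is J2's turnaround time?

Gantt: | J4 0-12 | J5 12-17 | J1 17-23 | J2 23-37 | J7 37-47 | J6 47-50 | J3 50-52 |
Completion: J1=23  J2=37  J3=52  J4=12  J5=17  J6=50  J7=47
Turnaround (C−A): J1=23  J2=37  J3=52  J4=12  J5=17  J6=50  J7=47
Turnaround(J2) = completion − arrival = 37 − 0 = 37

37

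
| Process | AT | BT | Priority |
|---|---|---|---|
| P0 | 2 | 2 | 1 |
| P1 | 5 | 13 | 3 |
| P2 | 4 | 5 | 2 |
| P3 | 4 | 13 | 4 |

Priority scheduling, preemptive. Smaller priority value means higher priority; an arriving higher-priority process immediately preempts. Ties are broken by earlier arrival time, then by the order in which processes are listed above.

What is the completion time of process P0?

4

Schedule: | idle 0-2 | P0 2-4 | P2 4-9 | P1 9-22 | P3 22-35 |
Completion: P0=4  P1=22  P2=9  P3=35
Turnaround (C−A): P0=2  P1=17  P2=5  P3=31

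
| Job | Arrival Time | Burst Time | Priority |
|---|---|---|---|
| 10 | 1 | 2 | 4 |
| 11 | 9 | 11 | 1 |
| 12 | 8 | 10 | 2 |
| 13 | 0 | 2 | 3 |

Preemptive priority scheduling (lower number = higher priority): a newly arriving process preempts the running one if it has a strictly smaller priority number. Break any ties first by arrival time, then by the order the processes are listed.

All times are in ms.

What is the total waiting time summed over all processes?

12

Gantt: | 13 0-2 | 10 2-4 | idle 4-8 | 12 8-9 | 11 9-20 | 12 20-29 |
Completion: 10=4  11=20  12=29  13=2
Turnaround (C−A): 10=3  11=11  12=21  13=2
Waiting = turnaround − burst: 10=1, 11=0, 12=11, 13=0
Total waiting = 1 + 0 + 11 + 0 = 12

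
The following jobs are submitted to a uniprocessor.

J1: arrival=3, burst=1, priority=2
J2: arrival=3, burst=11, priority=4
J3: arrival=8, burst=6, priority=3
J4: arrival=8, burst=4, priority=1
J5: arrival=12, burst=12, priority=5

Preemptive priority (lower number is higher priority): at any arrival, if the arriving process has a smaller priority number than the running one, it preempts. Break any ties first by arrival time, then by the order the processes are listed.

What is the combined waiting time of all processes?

Timeline: | idle 0-3 | J1 3-4 | J2 4-8 | J4 8-12 | J3 12-18 | J2 18-25 | J5 25-37 |
Completion: J1=4  J2=25  J3=18  J4=12  J5=37
Waiting = turnaround − burst: J1=0, J2=11, J3=4, J4=0, J5=13
Total waiting = 0 + 11 + 4 + 0 + 13 = 28

28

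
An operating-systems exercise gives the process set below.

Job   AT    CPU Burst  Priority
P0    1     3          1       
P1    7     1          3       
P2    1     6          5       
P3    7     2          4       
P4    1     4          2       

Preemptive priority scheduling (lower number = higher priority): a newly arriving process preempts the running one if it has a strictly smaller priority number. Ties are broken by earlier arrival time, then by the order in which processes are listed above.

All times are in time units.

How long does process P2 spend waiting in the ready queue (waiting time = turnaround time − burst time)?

Schedule: | idle 0-1 | P0 1-4 | P4 4-8 | P1 8-9 | P3 9-11 | P2 11-17 |
Completion: P0=4  P1=9  P2=17  P3=11  P4=8
Waiting(P2) = turnaround − burst = 16 − 6 = 10

10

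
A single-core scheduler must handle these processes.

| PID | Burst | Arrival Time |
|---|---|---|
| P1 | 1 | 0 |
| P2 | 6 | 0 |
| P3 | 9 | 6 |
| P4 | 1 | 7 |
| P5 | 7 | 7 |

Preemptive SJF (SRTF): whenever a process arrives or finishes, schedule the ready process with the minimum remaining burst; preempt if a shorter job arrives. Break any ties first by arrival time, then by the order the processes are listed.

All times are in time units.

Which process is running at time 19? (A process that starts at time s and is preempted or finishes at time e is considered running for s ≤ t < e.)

P3

Timeline: | P1 0-1 | P2 1-7 | P4 7-8 | P5 8-15 | P3 15-24 |
Completion: P1=1  P2=7  P3=24  P4=8  P5=15
Turnaround (C−A): P1=1  P2=7  P3=18  P4=1  P5=8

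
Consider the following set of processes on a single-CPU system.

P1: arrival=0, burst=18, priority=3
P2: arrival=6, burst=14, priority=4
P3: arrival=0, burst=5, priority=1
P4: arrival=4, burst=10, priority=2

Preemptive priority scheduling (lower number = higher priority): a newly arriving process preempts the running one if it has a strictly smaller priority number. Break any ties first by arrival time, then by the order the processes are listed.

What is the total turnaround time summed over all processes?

90

Gantt: | P3 0-5 | P4 5-15 | P1 15-33 | P2 33-47 |
Completion: P1=33  P2=47  P3=5  P4=15
Turnaround (C−A): P1=33  P2=41  P3=5  P4=11
Turnaround = completion − arrival: P1=33, P2=41, P3=5, P4=11
Total turnaround = 33 + 41 + 5 + 11 = 90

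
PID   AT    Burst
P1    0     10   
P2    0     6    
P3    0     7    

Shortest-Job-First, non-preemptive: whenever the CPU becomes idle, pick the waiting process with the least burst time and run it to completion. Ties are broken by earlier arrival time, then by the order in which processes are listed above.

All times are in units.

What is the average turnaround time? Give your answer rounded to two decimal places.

Schedule: | P2 0-6 | P3 6-13 | P1 13-23 |
Completion: P1=23  P2=6  P3=13
Turnaround (C−A): P1=23  P2=6  P3=13
Turnaround times: P1=23, P2=6, P3=13
Average turnaround = (23+6+13) / 3 = 42/3 = 14.00

14.00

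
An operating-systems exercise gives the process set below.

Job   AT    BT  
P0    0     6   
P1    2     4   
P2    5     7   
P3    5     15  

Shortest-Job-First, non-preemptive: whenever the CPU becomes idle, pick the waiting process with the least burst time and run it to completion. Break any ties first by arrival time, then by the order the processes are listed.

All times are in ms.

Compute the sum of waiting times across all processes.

21

Gantt: | P0 0-6 | P1 6-10 | P2 10-17 | P3 17-32 |
Completion: P0=6  P1=10  P2=17  P3=32
Turnaround (C−A): P0=6  P1=8  P2=12  P3=27
Waiting = turnaround − burst: P0=0, P1=4, P2=5, P3=12
Total waiting = 0 + 4 + 5 + 12 = 21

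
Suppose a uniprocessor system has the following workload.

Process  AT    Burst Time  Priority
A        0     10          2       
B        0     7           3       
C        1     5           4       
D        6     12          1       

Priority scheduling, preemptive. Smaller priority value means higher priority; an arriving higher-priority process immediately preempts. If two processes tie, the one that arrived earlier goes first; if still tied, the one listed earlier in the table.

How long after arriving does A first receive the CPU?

0

Timeline: | A 0-6 | D 6-18 | A 18-22 | B 22-29 | C 29-34 |
Completion: A=22  B=29  C=34  D=18
Turnaround (C−A): A=22  B=29  C=33  D=12
Response(A) = first start − arrival = 0 − 0 = 0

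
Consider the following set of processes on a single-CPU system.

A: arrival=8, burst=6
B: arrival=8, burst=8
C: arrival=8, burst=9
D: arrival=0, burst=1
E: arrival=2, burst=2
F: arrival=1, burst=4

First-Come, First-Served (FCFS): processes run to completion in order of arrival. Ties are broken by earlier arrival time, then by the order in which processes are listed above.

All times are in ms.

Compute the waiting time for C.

Timeline: | D 0-1 | F 1-5 | E 5-7 | idle 7-8 | A 8-14 | B 14-22 | C 22-31 |
Completion: A=14  B=22  C=31  D=1  E=7  F=5
Turnaround (C−A): A=6  B=14  C=23  D=1  E=5  F=4
Waiting(C) = turnaround − burst = 23 − 9 = 14

14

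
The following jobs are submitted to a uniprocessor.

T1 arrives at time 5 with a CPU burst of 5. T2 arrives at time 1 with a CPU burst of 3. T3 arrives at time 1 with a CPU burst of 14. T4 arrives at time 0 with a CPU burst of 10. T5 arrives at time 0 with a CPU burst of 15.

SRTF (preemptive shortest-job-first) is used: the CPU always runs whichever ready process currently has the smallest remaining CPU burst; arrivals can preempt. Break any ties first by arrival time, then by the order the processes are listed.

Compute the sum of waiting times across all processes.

57

Schedule: | T4 0-1 | T2 1-4 | T4 4-5 | T1 5-10 | T4 10-18 | T3 18-32 | T5 32-47 |
Completion: T1=10  T2=4  T3=32  T4=18  T5=47
Waiting = turnaround − burst: T1=0, T2=0, T3=17, T4=8, T5=32
Total waiting = 0 + 0 + 17 + 8 + 32 = 57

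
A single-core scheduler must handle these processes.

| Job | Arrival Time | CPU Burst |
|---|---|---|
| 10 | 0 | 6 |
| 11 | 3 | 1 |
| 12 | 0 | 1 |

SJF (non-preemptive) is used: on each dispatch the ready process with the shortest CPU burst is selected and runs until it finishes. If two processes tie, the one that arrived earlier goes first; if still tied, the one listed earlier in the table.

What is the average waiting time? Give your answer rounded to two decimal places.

1.67

Gantt: | 12 0-1 | 10 1-7 | 11 7-8 |
Completion: 10=7  11=8  12=1
Waiting times: 10=1, 11=4, 12=0
Average waiting = (1+4+0) / 3 = 5/3 = 1.67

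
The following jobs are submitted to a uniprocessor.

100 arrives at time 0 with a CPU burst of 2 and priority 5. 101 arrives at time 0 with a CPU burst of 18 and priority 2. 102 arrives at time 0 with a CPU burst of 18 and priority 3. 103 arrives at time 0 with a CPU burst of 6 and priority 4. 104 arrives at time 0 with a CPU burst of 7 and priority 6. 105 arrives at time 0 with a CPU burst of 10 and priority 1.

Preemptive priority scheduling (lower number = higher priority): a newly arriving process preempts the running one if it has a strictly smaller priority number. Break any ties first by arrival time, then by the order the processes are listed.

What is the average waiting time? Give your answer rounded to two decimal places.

31.67

Schedule: | 105 0-10 | 101 10-28 | 102 28-46 | 103 46-52 | 100 52-54 | 104 54-61 |
Completion: 100=54  101=28  102=46  103=52  104=61  105=10
Turnaround (C−A): 100=54  101=28  102=46  103=52  104=61  105=10
Waiting times: 100=52, 101=10, 102=28, 103=46, 104=54, 105=0
Average waiting = (52+10+28+46+54+0) / 6 = 190/6 = 31.67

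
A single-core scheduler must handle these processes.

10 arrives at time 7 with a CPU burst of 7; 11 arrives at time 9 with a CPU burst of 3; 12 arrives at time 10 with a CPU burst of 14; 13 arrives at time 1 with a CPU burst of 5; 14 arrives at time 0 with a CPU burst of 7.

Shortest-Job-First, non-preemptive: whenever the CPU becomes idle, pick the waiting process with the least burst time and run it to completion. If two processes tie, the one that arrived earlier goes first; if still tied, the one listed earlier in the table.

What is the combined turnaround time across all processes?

65

Gantt: | 14 0-7 | 13 7-12 | 11 12-15 | 10 15-22 | 12 22-36 |
Completion: 10=22  11=15  12=36  13=12  14=7
Turnaround (C−A): 10=15  11=6  12=26  13=11  14=7
Turnaround = completion − arrival: 10=15, 11=6, 12=26, 13=11, 14=7
Total turnaround = 15 + 6 + 26 + 11 + 7 = 65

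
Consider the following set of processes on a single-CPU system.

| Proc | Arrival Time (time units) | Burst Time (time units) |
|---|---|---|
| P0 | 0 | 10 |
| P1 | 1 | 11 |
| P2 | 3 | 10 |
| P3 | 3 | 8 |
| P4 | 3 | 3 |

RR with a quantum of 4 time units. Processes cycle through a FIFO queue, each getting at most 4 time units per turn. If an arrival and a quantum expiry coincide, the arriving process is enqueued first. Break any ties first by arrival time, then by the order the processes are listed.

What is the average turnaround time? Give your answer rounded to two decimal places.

32.60

Schedule: | P0 0-4 | P1 4-8 | P2 8-12 | P3 12-16 | P4 16-19 | P0 19-23 | P1 23-27 | P2 27-31 | P3 31-35 | P0 35-37 | P1 37-40 | P2 40-42 |
Completion: P0=37  P1=40  P2=42  P3=35  P4=19
Turnaround times: P0=37, P1=39, P2=39, P3=32, P4=16
Average turnaround = (37+39+39+32+16) / 5 = 163/5 = 32.60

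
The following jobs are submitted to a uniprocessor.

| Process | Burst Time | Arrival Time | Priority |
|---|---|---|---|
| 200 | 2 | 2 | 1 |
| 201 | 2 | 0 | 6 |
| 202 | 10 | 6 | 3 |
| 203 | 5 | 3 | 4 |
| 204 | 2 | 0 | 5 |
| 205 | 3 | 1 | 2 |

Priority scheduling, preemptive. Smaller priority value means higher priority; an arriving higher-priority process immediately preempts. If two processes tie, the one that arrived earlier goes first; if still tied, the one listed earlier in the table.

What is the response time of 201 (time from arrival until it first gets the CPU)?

Schedule: | 204 0-1 | 205 1-2 | 200 2-4 | 205 4-6 | 202 6-16 | 203 16-21 | 204 21-22 | 201 22-24 |
Completion: 200=4  201=24  202=16  203=21  204=22  205=6
Turnaround (C−A): 200=2  201=24  202=10  203=18  204=22  205=5
Response(201) = first start − arrival = 22 − 0 = 22

22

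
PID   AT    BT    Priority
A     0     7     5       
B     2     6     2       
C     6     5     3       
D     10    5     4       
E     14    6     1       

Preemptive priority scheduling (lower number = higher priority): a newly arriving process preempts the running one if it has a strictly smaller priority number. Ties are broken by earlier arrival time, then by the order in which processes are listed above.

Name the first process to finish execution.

B

Schedule: | A 0-2 | B 2-8 | C 8-13 | D 13-14 | E 14-20 | D 20-24 | A 24-29 |
Completion: A=29  B=8  C=13  D=24  E=20
Turnaround (C−A): A=29  B=6  C=7  D=14  E=6
Finish order: B → C → E → D → A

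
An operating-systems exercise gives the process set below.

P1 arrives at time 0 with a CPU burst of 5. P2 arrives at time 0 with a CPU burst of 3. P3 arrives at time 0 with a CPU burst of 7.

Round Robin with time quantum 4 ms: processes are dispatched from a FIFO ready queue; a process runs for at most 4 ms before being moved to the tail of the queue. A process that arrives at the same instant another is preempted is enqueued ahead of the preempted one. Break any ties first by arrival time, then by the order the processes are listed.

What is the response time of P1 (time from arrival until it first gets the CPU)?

0

Schedule: | P1 0-4 | P2 4-7 | P3 7-11 | P1 11-12 | P3 12-15 |
Completion: P1=12  P2=7  P3=15
Turnaround (C−A): P1=12  P2=7  P3=15
Response(P1) = first start − arrival = 0 − 0 = 0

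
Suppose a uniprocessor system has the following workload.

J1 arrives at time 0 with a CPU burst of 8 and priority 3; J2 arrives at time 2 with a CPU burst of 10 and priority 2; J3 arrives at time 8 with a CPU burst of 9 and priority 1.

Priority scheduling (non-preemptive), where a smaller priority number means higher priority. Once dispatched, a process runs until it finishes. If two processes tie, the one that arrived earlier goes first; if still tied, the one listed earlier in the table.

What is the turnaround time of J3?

Gantt: | J1 0-8 | J3 8-17 | J2 17-27 |
Completion: J1=8  J2=27  J3=17
Turnaround(J3) = completion − arrival = 17 − 8 = 9

9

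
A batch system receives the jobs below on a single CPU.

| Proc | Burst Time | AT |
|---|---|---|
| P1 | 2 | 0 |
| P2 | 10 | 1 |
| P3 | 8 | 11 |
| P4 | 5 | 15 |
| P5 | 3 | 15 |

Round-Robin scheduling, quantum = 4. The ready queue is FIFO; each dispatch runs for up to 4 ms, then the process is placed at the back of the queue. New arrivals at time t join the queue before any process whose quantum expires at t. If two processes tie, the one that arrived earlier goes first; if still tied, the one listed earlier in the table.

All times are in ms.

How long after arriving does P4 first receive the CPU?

1

Schedule: | P1 0-2 | P2 2-12 | P3 12-16 | P4 16-20 | P5 20-23 | P3 23-27 | P4 27-28 |
Completion: P1=2  P2=12  P3=27  P4=28  P5=23
Response(P4) = first start − arrival = 16 − 15 = 1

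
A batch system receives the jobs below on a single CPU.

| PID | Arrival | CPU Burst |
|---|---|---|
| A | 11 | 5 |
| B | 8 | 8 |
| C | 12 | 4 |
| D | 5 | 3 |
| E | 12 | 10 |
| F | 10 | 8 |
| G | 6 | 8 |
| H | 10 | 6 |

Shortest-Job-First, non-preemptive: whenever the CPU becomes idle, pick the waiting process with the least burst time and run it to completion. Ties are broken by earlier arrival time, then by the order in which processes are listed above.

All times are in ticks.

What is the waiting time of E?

Gantt: | idle 0-5 | D 5-8 | G 8-16 | C 16-20 | A 20-25 | H 25-31 | B 31-39 | F 39-47 | E 47-57 |
Completion: A=25  B=39  C=20  D=8  E=57  F=47  G=16  H=31
Turnaround (C−A): A=14  B=31  C=8  D=3  E=45  F=37  G=10  H=21
Waiting(E) = turnaround − burst = 45 − 10 = 35

35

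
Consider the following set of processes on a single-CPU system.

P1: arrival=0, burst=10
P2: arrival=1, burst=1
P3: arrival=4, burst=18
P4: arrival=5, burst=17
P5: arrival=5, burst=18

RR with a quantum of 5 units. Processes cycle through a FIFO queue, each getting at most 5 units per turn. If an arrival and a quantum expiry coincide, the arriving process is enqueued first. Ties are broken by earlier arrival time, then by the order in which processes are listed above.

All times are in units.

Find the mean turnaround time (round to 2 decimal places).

Timeline: | P1 0-5 | P2 5-6 | P3 6-11 | P4 11-16 | P5 16-21 | P1 21-26 | P3 26-31 | P4 31-36 | P5 36-41 | P3 41-46 | P4 46-51 | P5 51-56 | P3 56-59 | P4 59-61 | P5 61-64 |
Completion: P1=26  P2=6  P3=59  P4=61  P5=64
Turnaround (C−A): P1=26  P2=5  P3=55  P4=56  P5=59
Turnaround times: P1=26, P2=5, P3=55, P4=56, P5=59
Average turnaround = (26+5+55+56+59) / 5 = 201/5 = 40.20

40.20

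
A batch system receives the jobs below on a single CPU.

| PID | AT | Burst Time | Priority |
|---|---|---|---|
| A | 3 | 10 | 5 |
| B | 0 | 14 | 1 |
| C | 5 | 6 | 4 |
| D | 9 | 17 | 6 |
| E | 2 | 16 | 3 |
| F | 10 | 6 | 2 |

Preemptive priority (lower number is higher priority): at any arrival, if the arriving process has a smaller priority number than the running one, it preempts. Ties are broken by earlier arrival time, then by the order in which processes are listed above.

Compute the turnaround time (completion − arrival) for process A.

Timeline: | B 0-14 | F 14-20 | E 20-36 | C 36-42 | A 42-52 | D 52-69 |
Completion: A=52  B=14  C=42  D=69  E=36  F=20
Turnaround (C−A): A=49  B=14  C=37  D=60  E=34  F=10
Turnaround(A) = completion − arrival = 52 − 3 = 49

49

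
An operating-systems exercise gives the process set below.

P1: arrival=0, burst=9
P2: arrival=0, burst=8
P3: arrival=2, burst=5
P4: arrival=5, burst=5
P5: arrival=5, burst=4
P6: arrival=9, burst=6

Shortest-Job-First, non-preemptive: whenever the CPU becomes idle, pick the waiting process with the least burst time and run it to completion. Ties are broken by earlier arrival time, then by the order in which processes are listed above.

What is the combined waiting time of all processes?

Gantt: | P2 0-8 | P5 8-12 | P3 12-17 | P4 17-22 | P6 22-28 | P1 28-37 |
Completion: P1=37  P2=8  P3=17  P4=22  P5=12  P6=28
Turnaround (C−A): P1=37  P2=8  P3=15  P4=17  P5=7  P6=19
Waiting = turnaround − burst: P1=28, P2=0, P3=10, P4=12, P5=3, P6=13
Total waiting = 28 + 0 + 10 + 12 + 3 + 13 = 66

66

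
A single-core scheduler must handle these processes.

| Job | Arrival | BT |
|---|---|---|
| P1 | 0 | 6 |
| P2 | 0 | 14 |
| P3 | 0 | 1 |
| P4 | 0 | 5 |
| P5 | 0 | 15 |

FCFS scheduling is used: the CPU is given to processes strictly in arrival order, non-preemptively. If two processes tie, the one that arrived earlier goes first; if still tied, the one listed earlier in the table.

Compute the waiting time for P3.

20

Gantt: | P1 0-6 | P2 6-20 | P3 20-21 | P4 21-26 | P5 26-41 |
Completion: P1=6  P2=20  P3=21  P4=26  P5=41
Waiting(P3) = turnaround − burst = 21 − 1 = 20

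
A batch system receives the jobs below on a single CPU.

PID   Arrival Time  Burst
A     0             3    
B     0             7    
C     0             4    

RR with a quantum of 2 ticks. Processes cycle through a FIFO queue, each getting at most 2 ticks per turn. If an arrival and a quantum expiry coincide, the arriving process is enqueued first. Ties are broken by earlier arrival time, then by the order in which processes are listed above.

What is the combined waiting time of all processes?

18

Timeline: | A 0-2 | B 2-4 | C 4-6 | A 6-7 | B 7-9 | C 9-11 | B 11-14 |
Completion: A=7  B=14  C=11
Waiting = turnaround − burst: A=4, B=7, C=7
Total waiting = 4 + 7 + 7 = 18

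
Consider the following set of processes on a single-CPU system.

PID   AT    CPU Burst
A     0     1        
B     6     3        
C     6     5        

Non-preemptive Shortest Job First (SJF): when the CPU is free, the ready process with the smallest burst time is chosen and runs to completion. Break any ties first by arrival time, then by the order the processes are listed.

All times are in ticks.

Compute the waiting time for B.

0

Schedule: | A 0-1 | idle 1-6 | B 6-9 | C 9-14 |
Completion: A=1  B=9  C=14
Turnaround (C−A): A=1  B=3  C=8
Waiting(B) = turnaround − burst = 3 − 3 = 0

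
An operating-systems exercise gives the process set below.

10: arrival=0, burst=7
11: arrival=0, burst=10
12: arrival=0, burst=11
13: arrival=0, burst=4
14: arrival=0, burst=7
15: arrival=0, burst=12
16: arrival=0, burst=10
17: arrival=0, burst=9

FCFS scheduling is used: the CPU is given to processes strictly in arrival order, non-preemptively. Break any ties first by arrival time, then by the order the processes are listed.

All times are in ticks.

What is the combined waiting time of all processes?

235

Timeline: | 10 0-7 | 11 7-17 | 12 17-28 | 13 28-32 | 14 32-39 | 15 39-51 | 16 51-61 | 17 61-70 |
Completion: 10=7  11=17  12=28  13=32  14=39  15=51  16=61  17=70
Waiting = turnaround − burst: 10=0, 11=7, 12=17, 13=28, 14=32, 15=39, 16=51, 17=61
Total waiting = 0 + 7 + 17 + 28 + 32 + 39 + 51 + 61 = 235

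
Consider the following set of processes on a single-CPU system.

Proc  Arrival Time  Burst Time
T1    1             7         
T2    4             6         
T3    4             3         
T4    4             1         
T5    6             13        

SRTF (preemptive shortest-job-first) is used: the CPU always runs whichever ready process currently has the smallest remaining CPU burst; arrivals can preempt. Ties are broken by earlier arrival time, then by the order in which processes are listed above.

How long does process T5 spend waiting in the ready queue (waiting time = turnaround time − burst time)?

12

Schedule: | idle 0-1 | T1 1-4 | T4 4-5 | T3 5-8 | T1 8-12 | T2 12-18 | T5 18-31 |
Completion: T1=12  T2=18  T3=8  T4=5  T5=31
Turnaround (C−A): T1=11  T2=14  T3=4  T4=1  T5=25
Waiting(T5) = turnaround − burst = 25 − 13 = 12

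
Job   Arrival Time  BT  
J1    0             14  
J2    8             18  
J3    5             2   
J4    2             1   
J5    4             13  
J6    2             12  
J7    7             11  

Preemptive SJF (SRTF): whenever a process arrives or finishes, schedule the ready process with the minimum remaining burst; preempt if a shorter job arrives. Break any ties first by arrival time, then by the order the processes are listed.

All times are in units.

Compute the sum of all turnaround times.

Timeline: | J1 0-2 | J4 2-3 | J1 3-5 | J3 5-7 | J1 7-17 | J7 17-28 | J6 28-40 | J5 40-53 | J2 53-71 |
Completion: J1=17  J2=71  J3=7  J4=3  J5=53  J6=40  J7=28
Turnaround = completion − arrival: J1=17, J2=63, J3=2, J4=1, J5=49, J6=38, J7=21
Total turnaround = 17 + 63 + 2 + 1 + 49 + 38 + 21 = 191

191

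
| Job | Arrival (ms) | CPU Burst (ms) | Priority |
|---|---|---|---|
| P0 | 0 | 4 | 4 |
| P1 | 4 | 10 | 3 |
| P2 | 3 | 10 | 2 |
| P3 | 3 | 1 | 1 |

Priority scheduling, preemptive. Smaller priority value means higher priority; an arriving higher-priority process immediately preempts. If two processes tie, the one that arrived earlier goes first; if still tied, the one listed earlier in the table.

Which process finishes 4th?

Gantt: | P0 0-3 | P3 3-4 | P2 4-14 | P1 14-24 | P0 24-25 |
Completion: P0=25  P1=24  P2=14  P3=4
Turnaround (C−A): P0=25  P1=20  P2=11  P3=1
Finish order: P3 → P2 → P1 → P0

P0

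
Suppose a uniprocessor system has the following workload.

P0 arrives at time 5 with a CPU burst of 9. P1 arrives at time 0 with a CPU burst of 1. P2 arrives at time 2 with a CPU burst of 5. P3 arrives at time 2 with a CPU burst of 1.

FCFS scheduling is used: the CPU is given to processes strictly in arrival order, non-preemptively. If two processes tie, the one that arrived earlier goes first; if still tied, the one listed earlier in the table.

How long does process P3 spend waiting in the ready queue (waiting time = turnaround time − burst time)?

Timeline: | P1 0-1 | idle 1-2 | P2 2-7 | P3 7-8 | P0 8-17 |
Completion: P0=17  P1=1  P2=7  P3=8
Turnaround (C−A): P0=12  P1=1  P2=5  P3=6
Waiting(P3) = turnaround − burst = 6 − 1 = 5

5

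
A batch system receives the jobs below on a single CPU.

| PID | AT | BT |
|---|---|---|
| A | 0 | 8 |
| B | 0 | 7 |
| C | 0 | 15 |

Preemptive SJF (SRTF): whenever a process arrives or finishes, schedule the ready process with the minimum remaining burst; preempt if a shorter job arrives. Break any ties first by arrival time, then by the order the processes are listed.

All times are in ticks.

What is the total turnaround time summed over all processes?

52

Gantt: | B 0-7 | A 7-15 | C 15-30 |
Completion: A=15  B=7  C=30
Turnaround (C−A): A=15  B=7  C=30
Turnaround = completion − arrival: A=15, B=7, C=30
Total turnaround = 15 + 7 + 30 = 52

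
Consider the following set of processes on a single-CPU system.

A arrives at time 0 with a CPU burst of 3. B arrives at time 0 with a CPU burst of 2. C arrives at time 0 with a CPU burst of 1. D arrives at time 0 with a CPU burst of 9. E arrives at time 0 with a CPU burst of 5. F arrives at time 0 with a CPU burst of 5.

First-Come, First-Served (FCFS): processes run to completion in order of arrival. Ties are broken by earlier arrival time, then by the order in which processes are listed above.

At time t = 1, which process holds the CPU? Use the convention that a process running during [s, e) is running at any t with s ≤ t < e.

Timeline: | A 0-3 | B 3-5 | C 5-6 | D 6-15 | E 15-20 | F 20-25 |
Completion: A=3  B=5  C=6  D=15  E=20  F=25

A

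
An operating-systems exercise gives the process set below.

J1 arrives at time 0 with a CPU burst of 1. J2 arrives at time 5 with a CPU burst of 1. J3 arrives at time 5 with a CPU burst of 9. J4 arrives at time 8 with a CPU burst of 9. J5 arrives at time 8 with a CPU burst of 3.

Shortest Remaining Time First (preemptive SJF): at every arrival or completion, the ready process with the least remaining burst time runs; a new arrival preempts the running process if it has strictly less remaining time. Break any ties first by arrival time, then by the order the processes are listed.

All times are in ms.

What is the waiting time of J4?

Timeline: | J1 0-1 | idle 1-5 | J2 5-6 | J3 6-8 | J5 8-11 | J3 11-18 | J4 18-27 |
Completion: J1=1  J2=6  J3=18  J4=27  J5=11
Turnaround (C−A): J1=1  J2=1  J3=13  J4=19  J5=3
Waiting(J4) = turnaround − burst = 19 − 9 = 10

10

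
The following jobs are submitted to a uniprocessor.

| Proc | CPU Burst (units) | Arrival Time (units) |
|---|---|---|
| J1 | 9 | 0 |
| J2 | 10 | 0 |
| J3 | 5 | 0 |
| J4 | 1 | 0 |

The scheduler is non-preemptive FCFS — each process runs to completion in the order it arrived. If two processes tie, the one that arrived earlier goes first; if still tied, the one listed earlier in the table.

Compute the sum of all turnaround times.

Schedule: | J1 0-9 | J2 9-19 | J3 19-24 | J4 24-25 |
Completion: J1=9  J2=19  J3=24  J4=25
Turnaround (C−A): J1=9  J2=19  J3=24  J4=25
Turnaround = completion − arrival: J1=9, J2=19, J3=24, J4=25
Total turnaround = 9 + 19 + 24 + 25 = 77

77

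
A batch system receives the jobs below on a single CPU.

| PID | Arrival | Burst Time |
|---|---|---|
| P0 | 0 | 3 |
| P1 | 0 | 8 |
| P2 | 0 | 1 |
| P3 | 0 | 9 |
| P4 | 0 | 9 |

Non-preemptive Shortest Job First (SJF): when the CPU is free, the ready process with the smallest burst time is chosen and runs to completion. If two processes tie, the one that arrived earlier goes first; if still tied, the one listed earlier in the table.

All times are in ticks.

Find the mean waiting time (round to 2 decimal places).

Timeline: | P2 0-1 | P0 1-4 | P1 4-12 | P3 12-21 | P4 21-30 |
Completion: P0=4  P1=12  P2=1  P3=21  P4=30
Turnaround (C−A): P0=4  P1=12  P2=1  P3=21  P4=30
Waiting times: P0=1, P1=4, P2=0, P3=12, P4=21
Average waiting = (1+4+0+12+21) / 5 = 38/5 = 7.60

7.60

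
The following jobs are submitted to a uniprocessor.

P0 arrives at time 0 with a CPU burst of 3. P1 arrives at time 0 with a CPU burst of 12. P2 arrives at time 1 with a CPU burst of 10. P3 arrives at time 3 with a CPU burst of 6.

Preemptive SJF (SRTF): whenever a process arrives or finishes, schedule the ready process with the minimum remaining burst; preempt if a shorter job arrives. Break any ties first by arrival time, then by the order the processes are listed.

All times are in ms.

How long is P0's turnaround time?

Schedule: | P0 0-3 | P3 3-9 | P2 9-19 | P1 19-31 |
Completion: P0=3  P1=31  P2=19  P3=9
Turnaround (C−A): P0=3  P1=31  P2=18  P3=6
Turnaround(P0) = completion − arrival = 3 − 0 = 3

3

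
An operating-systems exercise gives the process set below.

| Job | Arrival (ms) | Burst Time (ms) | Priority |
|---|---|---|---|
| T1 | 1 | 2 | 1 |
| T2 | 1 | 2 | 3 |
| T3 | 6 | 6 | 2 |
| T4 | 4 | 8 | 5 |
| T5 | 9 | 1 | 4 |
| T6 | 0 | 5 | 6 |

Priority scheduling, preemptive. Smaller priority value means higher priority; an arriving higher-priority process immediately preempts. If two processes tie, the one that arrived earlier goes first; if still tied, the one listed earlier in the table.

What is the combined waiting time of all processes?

32

Gantt: | T6 0-1 | T1 1-3 | T2 3-5 | T4 5-6 | T3 6-12 | T5 12-13 | T4 13-20 | T6 20-24 |
Completion: T1=3  T2=5  T3=12  T4=20  T5=13  T6=24
Turnaround (C−A): T1=2  T2=4  T3=6  T4=16  T5=4  T6=24
Waiting = turnaround − burst: T1=0, T2=2, T3=0, T4=8, T5=3, T6=19
Total waiting = 0 + 2 + 0 + 8 + 3 + 19 = 32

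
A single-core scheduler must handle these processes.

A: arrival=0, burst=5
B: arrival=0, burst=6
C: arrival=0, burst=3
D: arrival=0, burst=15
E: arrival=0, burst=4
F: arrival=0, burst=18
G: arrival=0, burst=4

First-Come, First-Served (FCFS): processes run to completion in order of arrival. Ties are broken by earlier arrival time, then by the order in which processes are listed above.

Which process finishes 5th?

Gantt: | A 0-5 | B 5-11 | C 11-14 | D 14-29 | E 29-33 | F 33-51 | G 51-55 |
Completion: A=5  B=11  C=14  D=29  E=33  F=51  G=55
Turnaround (C−A): A=5  B=11  C=14  D=29  E=33  F=51  G=55
Finish order: A → B → C → D → E → F → G

E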